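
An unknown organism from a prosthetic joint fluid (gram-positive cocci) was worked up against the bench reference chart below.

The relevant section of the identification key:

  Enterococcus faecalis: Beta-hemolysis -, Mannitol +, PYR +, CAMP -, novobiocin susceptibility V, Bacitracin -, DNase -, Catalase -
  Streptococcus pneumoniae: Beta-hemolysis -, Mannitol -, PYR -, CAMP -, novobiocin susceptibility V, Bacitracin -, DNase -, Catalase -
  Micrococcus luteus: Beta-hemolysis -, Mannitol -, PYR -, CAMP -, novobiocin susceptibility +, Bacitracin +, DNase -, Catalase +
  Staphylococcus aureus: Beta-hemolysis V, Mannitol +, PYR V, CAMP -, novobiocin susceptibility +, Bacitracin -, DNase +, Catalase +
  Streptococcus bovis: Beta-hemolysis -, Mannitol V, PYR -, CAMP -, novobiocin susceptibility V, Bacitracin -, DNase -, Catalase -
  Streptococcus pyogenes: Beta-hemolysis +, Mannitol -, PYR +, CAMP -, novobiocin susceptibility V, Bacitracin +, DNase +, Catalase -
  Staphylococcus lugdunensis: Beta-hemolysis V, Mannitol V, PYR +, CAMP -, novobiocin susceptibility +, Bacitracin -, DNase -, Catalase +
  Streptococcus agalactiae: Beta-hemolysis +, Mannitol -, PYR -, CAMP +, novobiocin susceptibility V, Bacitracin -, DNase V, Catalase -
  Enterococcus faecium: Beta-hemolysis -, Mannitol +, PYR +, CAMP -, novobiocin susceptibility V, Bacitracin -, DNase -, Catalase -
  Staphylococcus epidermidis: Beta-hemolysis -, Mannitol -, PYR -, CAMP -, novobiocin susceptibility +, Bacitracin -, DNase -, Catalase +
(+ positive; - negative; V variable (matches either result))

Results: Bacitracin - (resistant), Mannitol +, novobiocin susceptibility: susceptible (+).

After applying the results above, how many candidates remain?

5

Mannitol +: excludes 5 organisms — 5 left.
Bacitracin -: all 5 remaining candidates are consistent.
novobiocin susceptibility +: all 5 remaining candidates are consistent.
Still consistent: Enterococcus faecalis, Enterococcus faecium, Staphylococcus aureus, Staphylococcus lugdunensis, Streptococcus bovis.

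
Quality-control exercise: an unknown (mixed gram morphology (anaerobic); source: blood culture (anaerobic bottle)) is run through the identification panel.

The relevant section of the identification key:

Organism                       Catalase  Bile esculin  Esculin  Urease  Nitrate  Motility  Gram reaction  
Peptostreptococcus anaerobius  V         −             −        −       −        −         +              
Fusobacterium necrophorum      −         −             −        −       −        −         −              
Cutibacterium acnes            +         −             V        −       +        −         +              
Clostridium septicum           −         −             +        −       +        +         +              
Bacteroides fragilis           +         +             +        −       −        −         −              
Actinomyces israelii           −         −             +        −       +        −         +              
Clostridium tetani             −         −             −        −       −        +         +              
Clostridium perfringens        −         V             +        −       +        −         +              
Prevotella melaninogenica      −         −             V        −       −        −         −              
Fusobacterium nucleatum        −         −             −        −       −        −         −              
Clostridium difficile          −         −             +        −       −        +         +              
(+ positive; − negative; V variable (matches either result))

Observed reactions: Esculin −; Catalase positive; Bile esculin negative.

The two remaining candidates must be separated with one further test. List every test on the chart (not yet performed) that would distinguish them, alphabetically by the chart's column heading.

Nitrate

Bile esculin −: excludes Bacteroides fragilis — 10 left.
Esculin −: excludes Clostridium septicum, Actinomyces israelii, Clostridium perfringens, Clostridium difficile — 6 left.
Catalase +: excludes Fusobacterium necrophorum, Clostridium tetani, Prevotella melaninogenica, Fusobacterium nucleatum — 2 left.
Two candidates remain: Cutibacterium acnes and Peptostreptococcus anaerobius.
  Urease: − vs − — same for both, does not separate.
  Nitrate: Cutibacterium acnes +, Peptostreptococcus anaerobius − — discriminates.
  Motility: − vs − — same for both, does not separate.
  Gram reaction: + vs + — same for both, does not separate.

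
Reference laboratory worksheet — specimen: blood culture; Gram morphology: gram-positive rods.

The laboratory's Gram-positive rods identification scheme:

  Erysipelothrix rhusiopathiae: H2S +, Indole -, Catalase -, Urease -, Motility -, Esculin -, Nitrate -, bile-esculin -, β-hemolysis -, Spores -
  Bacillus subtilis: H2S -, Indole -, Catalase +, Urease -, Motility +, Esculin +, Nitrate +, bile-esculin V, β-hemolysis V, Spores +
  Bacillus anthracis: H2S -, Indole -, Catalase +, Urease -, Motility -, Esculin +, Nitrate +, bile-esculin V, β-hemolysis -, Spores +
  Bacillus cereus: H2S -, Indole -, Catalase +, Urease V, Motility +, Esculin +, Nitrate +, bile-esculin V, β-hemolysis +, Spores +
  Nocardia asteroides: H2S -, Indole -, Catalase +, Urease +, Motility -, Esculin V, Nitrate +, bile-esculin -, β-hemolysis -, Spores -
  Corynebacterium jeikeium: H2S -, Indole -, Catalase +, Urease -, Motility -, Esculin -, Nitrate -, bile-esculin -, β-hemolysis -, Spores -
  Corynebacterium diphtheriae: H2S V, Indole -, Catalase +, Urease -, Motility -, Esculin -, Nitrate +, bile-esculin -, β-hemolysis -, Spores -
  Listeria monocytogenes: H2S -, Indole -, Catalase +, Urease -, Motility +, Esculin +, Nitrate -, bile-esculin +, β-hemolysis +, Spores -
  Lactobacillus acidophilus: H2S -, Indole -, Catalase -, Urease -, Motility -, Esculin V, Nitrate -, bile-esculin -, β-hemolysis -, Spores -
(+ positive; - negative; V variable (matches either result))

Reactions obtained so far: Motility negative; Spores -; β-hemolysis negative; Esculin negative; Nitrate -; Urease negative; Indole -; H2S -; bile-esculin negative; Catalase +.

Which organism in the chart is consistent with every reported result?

Corynebacterium jeikeium

Indole -: all 9 remaining candidates are consistent.
Esculin -: excludes Bacillus subtilis, Bacillus anthracis, Bacillus cereus, Listeria monocytogenes — 5 left.
Nitrate -: excludes Nocardia asteroides, Corynebacterium diphtheriae — 3 left.
Urease -: all 3 remaining candidates are consistent.
H2S -: excludes Erysipelothrix rhusiopathiae — 2 left.
Spores -: all 2 remaining candidates are consistent.
Motility -: all 2 remaining candidates are consistent.
bile-esculin -: all 2 remaining candidates are consistent.
β-hemolysis -: all 2 remaining candidates are consistent.
Catalase +: excludes Lactobacillus acidophilus — 1 left.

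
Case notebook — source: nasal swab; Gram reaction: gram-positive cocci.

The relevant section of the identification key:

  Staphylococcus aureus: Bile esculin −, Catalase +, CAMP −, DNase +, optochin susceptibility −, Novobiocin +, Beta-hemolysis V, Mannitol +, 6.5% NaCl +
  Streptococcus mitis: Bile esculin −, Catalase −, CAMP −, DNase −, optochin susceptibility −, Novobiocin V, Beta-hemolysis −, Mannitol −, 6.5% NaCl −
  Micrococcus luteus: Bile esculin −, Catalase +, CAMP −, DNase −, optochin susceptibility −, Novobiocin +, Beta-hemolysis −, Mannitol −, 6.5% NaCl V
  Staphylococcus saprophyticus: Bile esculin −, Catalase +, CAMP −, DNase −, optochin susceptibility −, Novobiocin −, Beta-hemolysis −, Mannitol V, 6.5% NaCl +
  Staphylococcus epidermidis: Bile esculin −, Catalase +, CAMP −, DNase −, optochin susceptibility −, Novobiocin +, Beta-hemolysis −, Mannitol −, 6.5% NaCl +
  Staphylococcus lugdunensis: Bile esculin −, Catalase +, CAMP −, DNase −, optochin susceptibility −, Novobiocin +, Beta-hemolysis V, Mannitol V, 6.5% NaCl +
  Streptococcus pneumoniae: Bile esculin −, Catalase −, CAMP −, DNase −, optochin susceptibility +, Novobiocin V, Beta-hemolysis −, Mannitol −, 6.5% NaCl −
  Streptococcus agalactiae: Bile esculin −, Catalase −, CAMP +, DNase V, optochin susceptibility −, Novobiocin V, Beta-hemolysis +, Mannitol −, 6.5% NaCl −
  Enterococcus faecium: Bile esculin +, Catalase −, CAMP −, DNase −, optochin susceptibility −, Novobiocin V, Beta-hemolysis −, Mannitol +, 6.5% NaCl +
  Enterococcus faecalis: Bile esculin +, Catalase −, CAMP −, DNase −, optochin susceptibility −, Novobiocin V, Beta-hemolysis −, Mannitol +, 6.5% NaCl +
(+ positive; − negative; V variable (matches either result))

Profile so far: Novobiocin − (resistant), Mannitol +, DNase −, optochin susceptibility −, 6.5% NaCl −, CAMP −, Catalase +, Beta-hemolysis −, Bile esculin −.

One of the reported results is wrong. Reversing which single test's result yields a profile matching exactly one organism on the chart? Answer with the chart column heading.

6.5% NaCl

As reported, no row in the chart matches all 9 reactions.
Reversing DNase → still no organism matches.
Reversing Bile esculin → still no organism matches.
Reversing Catalase → still no organism matches.
Reversing optochin susceptibility → still no organism matches.
Reversing Mannitol → still no organism matches.
Reversing CAMP → still no organism matches.
Reversing 6.5% NaCl (to +) → unique match: Staphylococcus saprophyticus.
Reversing Novobiocin → still no organism matches.
Reversing Beta-hemolysis → still no organism matches.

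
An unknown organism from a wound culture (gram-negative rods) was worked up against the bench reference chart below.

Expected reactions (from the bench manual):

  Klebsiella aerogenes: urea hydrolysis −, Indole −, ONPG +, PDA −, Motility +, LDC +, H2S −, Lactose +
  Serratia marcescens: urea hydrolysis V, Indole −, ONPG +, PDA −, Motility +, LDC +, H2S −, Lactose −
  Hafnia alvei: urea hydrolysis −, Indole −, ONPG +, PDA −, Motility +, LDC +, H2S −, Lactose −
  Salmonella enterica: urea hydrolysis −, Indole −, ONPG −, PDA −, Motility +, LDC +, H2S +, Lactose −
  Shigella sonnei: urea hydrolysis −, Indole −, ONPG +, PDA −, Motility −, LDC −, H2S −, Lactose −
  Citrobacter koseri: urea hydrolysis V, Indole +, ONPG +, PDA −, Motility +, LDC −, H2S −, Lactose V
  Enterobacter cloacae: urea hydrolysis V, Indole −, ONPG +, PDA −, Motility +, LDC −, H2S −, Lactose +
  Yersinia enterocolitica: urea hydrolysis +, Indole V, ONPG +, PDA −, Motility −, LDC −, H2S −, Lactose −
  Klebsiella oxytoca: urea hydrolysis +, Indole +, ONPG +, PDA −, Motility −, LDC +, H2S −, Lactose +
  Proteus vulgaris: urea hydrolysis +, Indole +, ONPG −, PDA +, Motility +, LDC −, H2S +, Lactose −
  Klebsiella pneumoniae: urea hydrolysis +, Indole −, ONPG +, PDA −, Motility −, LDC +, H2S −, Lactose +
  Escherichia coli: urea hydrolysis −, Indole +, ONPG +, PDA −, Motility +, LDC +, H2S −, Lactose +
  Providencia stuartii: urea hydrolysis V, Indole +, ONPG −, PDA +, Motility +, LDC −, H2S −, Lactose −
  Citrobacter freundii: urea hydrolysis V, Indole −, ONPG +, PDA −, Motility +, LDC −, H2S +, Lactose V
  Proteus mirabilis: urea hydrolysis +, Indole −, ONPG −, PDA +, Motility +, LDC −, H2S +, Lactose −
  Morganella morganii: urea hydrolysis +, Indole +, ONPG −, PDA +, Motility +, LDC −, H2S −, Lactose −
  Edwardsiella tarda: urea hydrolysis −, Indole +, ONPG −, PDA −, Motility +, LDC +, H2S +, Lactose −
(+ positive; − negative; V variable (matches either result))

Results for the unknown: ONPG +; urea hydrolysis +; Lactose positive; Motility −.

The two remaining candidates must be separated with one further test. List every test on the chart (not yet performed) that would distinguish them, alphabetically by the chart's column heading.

Indole

ONPG +: excludes 6 organisms — 11 left.
urea hydrolysis +: excludes Klebsiella aerogenes, Hafnia alvei, Shigella sonnei, Escherichia coli — 7 left.
Motility −: excludes Serratia marcescens, Citrobacter koseri, Enterobacter cloacae, Citrobacter freundii — 3 left.
Lactose +: excludes Yersinia enterocolitica — 2 left.
Two candidates remain: Klebsiella oxytoca and Klebsiella pneumoniae.
  Indole: Klebsiella oxytoca +, Klebsiella pneumoniae − — discriminates.
  PDA: − vs − — same for both, does not separate.
  LDC: + vs + — same for both, does not separate.
  H2S: − vs − — same for both, does not separate.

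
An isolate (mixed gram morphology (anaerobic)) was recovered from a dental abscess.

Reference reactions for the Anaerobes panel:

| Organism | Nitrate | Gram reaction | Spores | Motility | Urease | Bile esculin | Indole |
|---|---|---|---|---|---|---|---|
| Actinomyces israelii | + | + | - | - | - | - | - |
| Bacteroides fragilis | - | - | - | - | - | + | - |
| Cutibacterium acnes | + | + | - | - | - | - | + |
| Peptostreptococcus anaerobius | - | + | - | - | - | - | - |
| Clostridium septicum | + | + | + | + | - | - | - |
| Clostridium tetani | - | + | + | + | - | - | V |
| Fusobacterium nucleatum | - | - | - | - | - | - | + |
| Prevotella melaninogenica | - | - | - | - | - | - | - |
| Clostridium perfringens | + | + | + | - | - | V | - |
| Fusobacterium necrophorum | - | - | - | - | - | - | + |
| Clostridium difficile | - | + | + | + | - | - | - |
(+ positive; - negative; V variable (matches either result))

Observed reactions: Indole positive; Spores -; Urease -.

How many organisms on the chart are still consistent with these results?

3

Indole +: excludes 7 organisms — 4 left.
Urease -: all 4 remaining candidates are consistent.
Spores -: excludes Clostridium tetani — 3 left.
Still consistent: Cutibacterium acnes, Fusobacterium necrophorum, Fusobacterium nucleatum.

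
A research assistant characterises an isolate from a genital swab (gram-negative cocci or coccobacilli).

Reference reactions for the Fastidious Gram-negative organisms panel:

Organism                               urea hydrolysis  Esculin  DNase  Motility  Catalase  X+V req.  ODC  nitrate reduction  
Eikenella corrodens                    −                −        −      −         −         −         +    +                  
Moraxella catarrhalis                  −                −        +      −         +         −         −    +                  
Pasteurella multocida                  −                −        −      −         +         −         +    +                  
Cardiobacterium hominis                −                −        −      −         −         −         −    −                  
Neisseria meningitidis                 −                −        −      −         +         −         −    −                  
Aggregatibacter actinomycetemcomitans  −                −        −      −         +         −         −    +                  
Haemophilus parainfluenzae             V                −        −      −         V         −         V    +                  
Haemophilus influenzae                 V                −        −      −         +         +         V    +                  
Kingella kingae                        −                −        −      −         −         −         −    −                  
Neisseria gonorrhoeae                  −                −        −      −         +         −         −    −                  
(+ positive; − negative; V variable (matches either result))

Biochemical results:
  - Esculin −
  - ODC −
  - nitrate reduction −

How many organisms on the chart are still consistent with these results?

4

nitrate reduction −: excludes 6 organisms — 4 left.
Esculin −: all 4 remaining candidates are consistent.
ODC −: all 4 remaining candidates are consistent.
Still consistent: Cardiobacterium hominis, Kingella kingae, Neisseria gonorrhoeae, Neisseria meningitidis.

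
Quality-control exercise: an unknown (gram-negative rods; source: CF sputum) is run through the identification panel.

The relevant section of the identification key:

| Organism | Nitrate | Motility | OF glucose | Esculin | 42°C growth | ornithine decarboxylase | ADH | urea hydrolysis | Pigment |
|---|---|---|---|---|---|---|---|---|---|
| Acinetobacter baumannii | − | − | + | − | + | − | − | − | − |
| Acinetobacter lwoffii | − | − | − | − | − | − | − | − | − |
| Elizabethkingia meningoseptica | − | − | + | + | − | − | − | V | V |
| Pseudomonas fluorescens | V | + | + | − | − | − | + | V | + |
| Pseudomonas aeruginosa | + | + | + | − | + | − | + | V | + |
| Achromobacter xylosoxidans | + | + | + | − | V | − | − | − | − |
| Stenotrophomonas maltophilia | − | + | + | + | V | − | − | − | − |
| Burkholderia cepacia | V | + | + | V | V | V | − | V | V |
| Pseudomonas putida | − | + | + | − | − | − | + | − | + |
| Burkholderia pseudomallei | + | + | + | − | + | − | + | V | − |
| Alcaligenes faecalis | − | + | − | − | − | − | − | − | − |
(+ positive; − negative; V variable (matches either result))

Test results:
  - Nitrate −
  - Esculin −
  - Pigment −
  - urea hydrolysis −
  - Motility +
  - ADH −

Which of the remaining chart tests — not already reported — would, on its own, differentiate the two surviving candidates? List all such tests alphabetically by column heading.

OF glucose

Esculin −: excludes Elizabethkingia meningoseptica, Stenotrophomonas maltophilia — 9 left.
Pigment −: excludes Pseudomonas fluorescens, Pseudomonas aeruginosa, Pseudomonas putida — 6 left.
Nitrate −: excludes Achromobacter xylosoxidans, Burkholderia pseudomallei — 4 left.
ADH −: all 4 remaining candidates are consistent.
urea hydrolysis −: all 4 remaining candidates are consistent.
Motility +: excludes Acinetobacter baumannii, Acinetobacter lwoffii — 2 left.
Two candidates remain: Alcaligenes faecalis and Burkholderia cepacia.
  OF glucose: Alcaligenes faecalis −, Burkholderia cepacia + — discriminates.
  42°C growth: − vs V — variable for at least one, does not separate.
  ornithine decarboxylase: − vs V — variable for at least one, does not separate.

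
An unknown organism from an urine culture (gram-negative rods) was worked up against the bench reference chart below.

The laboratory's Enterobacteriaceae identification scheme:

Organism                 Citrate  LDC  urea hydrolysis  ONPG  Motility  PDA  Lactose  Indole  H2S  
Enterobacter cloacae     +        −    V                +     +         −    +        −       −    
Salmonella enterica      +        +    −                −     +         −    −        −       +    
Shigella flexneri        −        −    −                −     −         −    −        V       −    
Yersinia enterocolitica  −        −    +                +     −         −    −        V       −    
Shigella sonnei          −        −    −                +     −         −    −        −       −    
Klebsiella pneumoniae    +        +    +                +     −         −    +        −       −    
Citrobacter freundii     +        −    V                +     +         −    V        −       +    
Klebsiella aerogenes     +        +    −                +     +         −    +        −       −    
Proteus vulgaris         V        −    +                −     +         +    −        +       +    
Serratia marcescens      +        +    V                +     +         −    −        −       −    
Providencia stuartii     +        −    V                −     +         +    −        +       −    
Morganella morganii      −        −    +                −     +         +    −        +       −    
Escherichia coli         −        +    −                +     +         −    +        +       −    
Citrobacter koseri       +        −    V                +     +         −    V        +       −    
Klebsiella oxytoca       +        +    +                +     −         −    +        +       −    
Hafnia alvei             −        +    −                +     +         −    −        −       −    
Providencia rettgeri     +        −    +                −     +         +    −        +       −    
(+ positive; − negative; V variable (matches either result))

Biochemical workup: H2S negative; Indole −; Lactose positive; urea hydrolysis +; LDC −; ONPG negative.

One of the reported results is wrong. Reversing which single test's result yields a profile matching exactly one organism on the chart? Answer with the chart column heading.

As reported, no row in the chart matches all 6 reactions.
Reversing ONPG (to +) → unique match: Enterobacter cloacae.
Reversing LDC → still no organism matches.
Reversing urea hydrolysis → still no organism matches.
Reversing Lactose → still no organism matches.
Reversing Indole → still no organism matches.
Reversing H2S → still no organism matches.

ONPG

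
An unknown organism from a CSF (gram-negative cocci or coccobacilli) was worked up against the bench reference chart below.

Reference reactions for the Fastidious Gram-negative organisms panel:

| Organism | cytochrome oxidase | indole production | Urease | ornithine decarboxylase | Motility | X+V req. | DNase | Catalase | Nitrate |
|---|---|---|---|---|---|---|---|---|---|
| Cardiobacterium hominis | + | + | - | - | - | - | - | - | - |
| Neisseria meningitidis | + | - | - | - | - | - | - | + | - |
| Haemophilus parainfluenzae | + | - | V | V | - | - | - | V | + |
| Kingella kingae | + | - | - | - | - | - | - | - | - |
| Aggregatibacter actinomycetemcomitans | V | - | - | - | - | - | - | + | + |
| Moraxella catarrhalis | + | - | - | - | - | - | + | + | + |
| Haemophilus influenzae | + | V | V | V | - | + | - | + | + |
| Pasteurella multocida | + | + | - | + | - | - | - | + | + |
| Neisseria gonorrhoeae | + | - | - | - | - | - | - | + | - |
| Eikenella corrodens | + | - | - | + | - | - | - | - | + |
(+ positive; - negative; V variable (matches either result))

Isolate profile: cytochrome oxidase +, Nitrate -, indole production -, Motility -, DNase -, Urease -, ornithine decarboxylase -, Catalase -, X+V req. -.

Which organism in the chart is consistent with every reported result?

indole production -: excludes Cardiobacterium hominis, Pasteurella multocida — 8 left.
Nitrate -: excludes 5 organisms — 3 left.
Catalase -: excludes Neisseria meningitidis, Neisseria gonorrhoeae — 1 left.
DNase -: the one remaining candidate is consistent.
ornithine decarboxylase -: the one remaining candidate is consistent.
X+V req. -: the one remaining candidate is consistent.
Motility -: the one remaining candidate is consistent.
Urease -: the one remaining candidate is consistent.
cytochrome oxidase +: the one remaining candidate is consistent.

Kingella kingae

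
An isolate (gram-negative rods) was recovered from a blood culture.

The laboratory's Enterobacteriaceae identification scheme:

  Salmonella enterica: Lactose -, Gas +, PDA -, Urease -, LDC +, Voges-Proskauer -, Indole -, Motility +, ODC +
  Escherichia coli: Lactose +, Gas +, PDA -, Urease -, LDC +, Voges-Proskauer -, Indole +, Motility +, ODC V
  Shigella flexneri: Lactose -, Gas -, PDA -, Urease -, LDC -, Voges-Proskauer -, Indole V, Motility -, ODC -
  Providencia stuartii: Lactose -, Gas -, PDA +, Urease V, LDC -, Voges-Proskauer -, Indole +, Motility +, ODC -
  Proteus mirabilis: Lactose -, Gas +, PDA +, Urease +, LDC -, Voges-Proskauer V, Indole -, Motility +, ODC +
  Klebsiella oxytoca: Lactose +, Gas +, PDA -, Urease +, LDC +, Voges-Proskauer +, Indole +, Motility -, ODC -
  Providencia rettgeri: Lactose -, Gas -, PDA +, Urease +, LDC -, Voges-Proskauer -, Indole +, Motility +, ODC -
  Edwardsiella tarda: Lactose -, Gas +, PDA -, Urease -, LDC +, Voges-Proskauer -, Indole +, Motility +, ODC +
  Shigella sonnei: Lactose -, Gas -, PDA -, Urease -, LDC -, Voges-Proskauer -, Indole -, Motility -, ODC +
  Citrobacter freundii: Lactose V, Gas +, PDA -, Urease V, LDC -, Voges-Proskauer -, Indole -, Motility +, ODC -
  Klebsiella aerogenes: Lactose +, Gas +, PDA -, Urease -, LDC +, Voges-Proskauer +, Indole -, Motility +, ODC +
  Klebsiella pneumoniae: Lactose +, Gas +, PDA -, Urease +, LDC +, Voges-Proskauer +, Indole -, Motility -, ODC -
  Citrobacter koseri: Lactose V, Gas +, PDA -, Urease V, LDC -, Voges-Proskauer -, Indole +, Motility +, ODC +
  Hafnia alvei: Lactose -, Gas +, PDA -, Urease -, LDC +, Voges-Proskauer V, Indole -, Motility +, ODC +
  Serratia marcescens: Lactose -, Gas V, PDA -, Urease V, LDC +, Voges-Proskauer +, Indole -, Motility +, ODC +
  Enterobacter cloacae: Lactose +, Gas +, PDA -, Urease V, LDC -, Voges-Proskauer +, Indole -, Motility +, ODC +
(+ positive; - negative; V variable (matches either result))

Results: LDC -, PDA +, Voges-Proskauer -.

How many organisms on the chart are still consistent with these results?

3

Voges-Proskauer -: excludes 5 organisms — 11 left.
PDA +: excludes 8 organisms — 3 left.
LDC -: all 3 remaining candidates are consistent.
Still consistent: Proteus mirabilis, Providencia rettgeri, Providencia stuartii.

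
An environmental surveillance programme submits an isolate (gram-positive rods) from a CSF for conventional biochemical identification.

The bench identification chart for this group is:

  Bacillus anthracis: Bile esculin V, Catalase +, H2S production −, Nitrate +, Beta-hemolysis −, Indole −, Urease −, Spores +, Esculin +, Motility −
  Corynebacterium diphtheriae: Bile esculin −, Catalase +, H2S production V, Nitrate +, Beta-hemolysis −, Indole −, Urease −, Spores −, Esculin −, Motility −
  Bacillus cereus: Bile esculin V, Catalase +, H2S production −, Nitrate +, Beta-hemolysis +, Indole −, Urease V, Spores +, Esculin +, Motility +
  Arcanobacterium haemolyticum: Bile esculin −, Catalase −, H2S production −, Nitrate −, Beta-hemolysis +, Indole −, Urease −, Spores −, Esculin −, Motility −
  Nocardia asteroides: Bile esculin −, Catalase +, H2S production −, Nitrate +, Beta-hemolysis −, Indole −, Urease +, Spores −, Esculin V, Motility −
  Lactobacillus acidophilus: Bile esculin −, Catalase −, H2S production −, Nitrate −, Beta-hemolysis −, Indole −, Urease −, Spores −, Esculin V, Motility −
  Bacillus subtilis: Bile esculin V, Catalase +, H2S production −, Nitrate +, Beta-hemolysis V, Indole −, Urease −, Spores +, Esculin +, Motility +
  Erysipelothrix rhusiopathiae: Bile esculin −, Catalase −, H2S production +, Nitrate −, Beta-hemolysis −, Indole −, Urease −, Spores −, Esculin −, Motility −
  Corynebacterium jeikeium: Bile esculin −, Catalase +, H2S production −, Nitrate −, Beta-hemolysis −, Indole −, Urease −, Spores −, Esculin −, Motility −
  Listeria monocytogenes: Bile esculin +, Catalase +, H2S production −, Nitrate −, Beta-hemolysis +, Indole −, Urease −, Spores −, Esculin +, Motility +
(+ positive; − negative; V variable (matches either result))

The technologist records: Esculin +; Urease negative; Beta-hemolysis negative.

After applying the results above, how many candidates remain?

3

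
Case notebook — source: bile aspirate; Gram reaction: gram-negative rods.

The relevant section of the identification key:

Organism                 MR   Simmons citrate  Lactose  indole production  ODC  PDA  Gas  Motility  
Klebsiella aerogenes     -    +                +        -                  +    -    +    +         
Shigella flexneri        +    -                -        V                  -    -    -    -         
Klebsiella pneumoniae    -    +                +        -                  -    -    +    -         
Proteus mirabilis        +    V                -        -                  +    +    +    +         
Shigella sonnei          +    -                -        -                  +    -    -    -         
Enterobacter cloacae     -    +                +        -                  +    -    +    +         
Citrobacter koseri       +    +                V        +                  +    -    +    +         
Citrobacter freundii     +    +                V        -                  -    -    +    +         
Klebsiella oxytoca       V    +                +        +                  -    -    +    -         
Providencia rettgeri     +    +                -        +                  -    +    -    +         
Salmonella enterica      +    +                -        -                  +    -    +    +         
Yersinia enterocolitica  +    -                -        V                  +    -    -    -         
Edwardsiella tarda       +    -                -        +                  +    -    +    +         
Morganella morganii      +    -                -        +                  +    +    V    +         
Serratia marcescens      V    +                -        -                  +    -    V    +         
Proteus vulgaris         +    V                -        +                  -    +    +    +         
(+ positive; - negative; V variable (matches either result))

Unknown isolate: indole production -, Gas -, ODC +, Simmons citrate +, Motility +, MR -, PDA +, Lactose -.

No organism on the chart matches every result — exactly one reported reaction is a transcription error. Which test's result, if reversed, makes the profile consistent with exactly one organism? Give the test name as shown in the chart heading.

PDA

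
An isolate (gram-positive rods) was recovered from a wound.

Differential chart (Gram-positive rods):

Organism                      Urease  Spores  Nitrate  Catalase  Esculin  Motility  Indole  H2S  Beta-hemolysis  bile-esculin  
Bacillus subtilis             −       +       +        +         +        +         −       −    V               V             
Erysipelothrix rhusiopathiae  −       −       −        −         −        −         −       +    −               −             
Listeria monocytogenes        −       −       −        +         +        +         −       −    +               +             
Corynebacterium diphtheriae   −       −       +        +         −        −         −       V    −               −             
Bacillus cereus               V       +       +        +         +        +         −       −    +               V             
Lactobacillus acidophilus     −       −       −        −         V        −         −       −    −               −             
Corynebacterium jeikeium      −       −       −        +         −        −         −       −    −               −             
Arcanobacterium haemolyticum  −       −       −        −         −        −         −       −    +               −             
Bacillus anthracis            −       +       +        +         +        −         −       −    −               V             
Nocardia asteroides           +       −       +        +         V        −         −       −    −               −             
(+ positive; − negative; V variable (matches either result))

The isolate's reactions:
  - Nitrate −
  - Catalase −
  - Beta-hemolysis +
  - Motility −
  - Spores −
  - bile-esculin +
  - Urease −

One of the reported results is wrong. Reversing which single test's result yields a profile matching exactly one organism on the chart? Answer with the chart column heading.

As reported, no row in the chart matches all 7 reactions.
Reversing Beta-hemolysis → still no organism matches.
Reversing Spores → still no organism matches.
Reversing Nitrate → still no organism matches.
Reversing Urease → still no organism matches.
Reversing bile-esculin (to −) → unique match: Arcanobacterium haemolyticum.
Reversing Catalase → still no organism matches.
Reversing Motility → still no organism matches.

bile-esculin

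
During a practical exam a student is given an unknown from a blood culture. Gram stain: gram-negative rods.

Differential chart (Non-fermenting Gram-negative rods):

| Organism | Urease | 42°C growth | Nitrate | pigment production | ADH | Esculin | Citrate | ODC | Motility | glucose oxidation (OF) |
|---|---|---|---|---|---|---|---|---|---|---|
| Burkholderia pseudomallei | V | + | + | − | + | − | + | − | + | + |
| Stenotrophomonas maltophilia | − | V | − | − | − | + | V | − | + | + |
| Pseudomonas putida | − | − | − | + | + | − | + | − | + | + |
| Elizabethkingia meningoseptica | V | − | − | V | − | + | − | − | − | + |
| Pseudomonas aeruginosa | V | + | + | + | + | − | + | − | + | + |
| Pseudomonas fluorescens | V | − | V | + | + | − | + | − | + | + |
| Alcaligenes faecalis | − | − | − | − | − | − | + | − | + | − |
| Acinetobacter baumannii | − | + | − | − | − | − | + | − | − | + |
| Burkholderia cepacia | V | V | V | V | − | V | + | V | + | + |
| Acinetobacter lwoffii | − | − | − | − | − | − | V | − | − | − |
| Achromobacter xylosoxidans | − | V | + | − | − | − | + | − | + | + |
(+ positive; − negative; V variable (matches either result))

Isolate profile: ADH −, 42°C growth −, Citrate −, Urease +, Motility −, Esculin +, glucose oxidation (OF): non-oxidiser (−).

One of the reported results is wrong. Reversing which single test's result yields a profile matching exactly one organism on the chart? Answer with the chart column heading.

glucose oxidation (OF)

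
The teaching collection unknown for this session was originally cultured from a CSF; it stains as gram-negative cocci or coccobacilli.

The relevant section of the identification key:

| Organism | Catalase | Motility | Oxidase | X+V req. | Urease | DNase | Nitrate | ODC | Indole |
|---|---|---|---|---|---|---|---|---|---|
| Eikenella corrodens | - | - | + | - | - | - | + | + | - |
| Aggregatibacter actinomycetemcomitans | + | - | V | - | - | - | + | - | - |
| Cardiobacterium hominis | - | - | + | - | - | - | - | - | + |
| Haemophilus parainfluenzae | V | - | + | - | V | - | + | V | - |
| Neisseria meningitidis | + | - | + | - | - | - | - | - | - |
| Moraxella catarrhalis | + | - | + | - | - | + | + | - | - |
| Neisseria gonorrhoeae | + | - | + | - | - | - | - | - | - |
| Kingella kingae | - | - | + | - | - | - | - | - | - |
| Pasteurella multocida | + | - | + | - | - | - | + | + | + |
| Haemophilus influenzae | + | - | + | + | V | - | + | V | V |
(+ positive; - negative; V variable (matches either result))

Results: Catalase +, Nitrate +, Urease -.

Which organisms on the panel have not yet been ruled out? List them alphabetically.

Nitrate +: excludes Cardiobacterium hominis, Neisseria meningitidis, Neisseria gonorrhoeae, Kingella kingae — 6 left.
Catalase +: excludes Eikenella corrodens — 5 left.
Urease -: all 5 remaining candidates are consistent.

Aggregatibacter actinomycetemcomitans, Haemophilus influenzae, Haemophilus parainfluenzae, Moraxella catarrhalis, Pasteurella multocida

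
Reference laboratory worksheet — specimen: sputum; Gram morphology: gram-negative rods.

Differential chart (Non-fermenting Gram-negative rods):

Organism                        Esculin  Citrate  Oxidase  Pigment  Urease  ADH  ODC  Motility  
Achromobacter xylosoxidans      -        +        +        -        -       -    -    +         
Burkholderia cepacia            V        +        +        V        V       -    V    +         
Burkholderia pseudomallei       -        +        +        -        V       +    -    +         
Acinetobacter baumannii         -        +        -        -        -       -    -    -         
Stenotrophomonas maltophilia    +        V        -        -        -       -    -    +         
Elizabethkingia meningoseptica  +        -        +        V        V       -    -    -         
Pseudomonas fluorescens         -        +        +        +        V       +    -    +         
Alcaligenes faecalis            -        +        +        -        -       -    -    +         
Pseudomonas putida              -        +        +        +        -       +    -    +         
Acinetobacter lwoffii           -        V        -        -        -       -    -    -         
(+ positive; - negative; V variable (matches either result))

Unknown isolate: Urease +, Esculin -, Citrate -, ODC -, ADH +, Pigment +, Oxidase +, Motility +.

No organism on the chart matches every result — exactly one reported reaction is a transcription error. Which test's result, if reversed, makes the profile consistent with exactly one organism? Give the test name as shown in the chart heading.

Citrate

As reported, no row in the chart matches all 8 reactions.
Reversing Esculin → still no organism matches.
Reversing Urease → still no organism matches.
Reversing Citrate (to +) → unique match: Pseudomonas fluorescens.
Reversing Oxidase → still no organism matches.
Reversing ODC → still no organism matches.
Reversing Motility → still no organism matches.
Reversing ADH → still no organism matches.
Reversing Pigment → still no organism matches.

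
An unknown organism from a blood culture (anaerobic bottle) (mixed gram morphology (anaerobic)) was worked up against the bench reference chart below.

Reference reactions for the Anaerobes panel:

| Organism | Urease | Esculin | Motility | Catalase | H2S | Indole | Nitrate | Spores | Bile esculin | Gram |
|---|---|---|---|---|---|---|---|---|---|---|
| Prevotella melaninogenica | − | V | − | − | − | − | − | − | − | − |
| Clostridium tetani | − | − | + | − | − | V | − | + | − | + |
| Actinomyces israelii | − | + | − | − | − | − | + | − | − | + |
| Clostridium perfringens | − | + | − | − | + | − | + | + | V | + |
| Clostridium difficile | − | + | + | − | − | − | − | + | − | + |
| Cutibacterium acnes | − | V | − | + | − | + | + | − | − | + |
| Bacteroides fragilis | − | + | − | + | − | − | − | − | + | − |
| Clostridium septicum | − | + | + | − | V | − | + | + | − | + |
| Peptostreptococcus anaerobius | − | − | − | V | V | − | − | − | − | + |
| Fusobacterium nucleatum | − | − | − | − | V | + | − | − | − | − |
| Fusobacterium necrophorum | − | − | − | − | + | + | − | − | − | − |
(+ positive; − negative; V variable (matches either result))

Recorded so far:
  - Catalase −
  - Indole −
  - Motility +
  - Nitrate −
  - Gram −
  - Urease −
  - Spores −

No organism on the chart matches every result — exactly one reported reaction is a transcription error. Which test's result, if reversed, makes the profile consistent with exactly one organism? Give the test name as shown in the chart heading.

As reported, no row in the chart matches all 7 reactions.
Reversing Urease → still no organism matches.
Reversing Indole → still no organism matches.
Reversing Spores → still no organism matches.
Reversing Catalase → still no organism matches.
Reversing Nitrate → still no organism matches.
Reversing Gram → still no organism matches.
Reversing Motility (to −) → unique match: Prevotella melaninogenica.

Motility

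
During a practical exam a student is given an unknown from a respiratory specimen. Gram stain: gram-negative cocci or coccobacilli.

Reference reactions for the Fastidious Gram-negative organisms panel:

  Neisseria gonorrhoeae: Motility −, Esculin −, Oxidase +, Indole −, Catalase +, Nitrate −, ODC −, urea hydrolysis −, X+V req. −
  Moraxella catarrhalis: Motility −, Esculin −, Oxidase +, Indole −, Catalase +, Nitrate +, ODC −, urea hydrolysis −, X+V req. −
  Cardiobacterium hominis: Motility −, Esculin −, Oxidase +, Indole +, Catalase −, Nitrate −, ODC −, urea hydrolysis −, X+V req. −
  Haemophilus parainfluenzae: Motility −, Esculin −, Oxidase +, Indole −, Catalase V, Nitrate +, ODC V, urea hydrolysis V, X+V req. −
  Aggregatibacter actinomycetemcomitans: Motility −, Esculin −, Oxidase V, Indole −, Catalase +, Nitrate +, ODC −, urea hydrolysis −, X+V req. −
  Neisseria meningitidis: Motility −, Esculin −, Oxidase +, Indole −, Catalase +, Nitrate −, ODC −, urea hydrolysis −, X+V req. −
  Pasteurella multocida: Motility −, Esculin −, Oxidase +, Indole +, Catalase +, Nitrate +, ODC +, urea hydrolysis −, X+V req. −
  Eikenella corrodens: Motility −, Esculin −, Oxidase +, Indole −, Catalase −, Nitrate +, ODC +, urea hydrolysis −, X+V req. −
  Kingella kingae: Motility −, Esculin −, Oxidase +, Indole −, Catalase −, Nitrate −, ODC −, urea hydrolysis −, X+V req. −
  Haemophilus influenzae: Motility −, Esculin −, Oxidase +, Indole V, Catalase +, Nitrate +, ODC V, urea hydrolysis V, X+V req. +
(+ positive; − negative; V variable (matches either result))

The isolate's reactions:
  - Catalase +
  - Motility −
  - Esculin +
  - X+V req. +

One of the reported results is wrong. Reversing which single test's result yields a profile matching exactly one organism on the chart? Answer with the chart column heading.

As reported, no row in the chart matches all 4 reactions.
Reversing Motility → still no organism matches.
Reversing Catalase → still no organism matches.
Reversing Esculin (to −) → unique match: Haemophilus influenzae.
Reversing X+V req. → still no organism matches.

Esculin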